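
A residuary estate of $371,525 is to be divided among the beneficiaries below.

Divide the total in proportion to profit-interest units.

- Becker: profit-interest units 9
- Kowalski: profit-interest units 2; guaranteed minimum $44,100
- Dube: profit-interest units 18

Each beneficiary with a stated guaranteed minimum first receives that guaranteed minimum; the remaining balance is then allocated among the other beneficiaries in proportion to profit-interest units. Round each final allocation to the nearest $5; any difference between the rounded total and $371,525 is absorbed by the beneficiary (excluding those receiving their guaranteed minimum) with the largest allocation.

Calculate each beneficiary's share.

Guaranteed amounts: Kowalski $44,100. Balance $327,425.
Balance split over remaining profit-interest units 27: Becker 109,141.67 → $109,140; Dube 218,283.33 → $218,285.

Becker: $109,140 · Kowalski: $44,100 · Dube: $218,285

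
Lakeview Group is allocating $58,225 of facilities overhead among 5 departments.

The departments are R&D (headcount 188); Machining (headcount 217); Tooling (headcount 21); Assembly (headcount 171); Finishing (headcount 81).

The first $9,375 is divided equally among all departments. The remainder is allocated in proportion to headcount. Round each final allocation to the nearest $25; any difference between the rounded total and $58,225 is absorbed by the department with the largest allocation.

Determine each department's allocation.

R&D: $15,425 · Machining: $17,500 · Tooling: $3,400 · Assembly: $14,200 · Finishing: $7,700

$9,375 shared equally gives $1,875 per department.
Remainder $48,850 by headcount (total 678): R&D 13,545.43 → $13,550; Machining 15,634.88 → $15,625; Tooling 1,513.05 → $1,525; Assembly 12,320.58 → $12,325; Finishing 5,836.06 → $5,825.
Totals: R&D $1,875 + $13,550 = $15,425; Machining $1,875 + $15,625 = $17,500; Tooling $1,875 + $1,525 = $3,400; Assembly $1,875 + $12,325 = $14,200; Finishing $1,875 + $5,825 = $7,700.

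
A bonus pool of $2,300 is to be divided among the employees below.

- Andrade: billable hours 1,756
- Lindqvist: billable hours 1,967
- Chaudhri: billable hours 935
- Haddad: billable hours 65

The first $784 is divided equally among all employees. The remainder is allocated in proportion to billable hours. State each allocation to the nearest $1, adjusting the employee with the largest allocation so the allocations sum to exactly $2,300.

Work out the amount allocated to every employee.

Andrade: $760 · Lindqvist: $827 · Chaudhri: $496 · Haddad: $217

Equal tier: $784 ÷ 4 = $196 apiece.
Remainder $1,516 by billable hours (total 4,723): Andrade 563.65 → $564; Lindqvist 631.37 → $631; Chaudhri 300.12 → $300; Haddad 20.86 → $21.
Totals: Andrade $196 + $564 = $760; Lindqvist $196 + $631 = $827; Chaudhri $196 + $300 = $496; Haddad $196 + $21 = $217.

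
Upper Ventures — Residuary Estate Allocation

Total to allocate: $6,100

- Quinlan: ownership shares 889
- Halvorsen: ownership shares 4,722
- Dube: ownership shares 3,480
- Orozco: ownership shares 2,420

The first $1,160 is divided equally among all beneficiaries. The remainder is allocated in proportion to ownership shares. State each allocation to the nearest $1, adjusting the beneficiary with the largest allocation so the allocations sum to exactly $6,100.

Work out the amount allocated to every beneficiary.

Quinlan: $672; Halvorsen: $2,316; Dube: $1,783; Orozco: $1,329

$1,160 shared equally gives $290 per beneficiary.
Remainder $4,940 by ownership shares (total 11,511): Quinlan 381.52 → $382; Halvorsen 2,026.47 → $2,026; Dube 1,493.46 → $1,493; Orozco 1,038.55 → $1,039.
Totals: Quinlan $290 + $382 = $672; Halvorsen $290 + $2,026 = $2,316; Dube $290 + $1,493 = $1,783; Orozco $290 + $1,039 = $1,329.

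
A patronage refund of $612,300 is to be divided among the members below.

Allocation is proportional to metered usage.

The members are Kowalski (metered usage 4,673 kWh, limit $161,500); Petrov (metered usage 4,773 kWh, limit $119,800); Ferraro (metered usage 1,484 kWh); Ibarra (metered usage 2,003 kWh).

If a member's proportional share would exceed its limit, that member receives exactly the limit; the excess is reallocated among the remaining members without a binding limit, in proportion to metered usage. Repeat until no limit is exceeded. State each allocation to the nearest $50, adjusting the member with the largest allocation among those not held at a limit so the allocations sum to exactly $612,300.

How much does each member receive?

Kowalski: $161,500 · Petrov: $119,800 · Ferraro: $140,850 · Ibarra: $190,150

Sum of metered usage: 12,933.
Unconstrained shares: Kowalski 221,238.53; Petrov 225,972.93; Ferraro 70,258.50; Ibarra 94,830.04.
Cap binds for Kowalski ($161,500), Petrov ($119,800); balance $331,000 reallocated over remaining metered usage 3,487.
Redistributed shares: Ferraro 140,867.22 → $140,850; Ibarra 190,132.78 → $190,150.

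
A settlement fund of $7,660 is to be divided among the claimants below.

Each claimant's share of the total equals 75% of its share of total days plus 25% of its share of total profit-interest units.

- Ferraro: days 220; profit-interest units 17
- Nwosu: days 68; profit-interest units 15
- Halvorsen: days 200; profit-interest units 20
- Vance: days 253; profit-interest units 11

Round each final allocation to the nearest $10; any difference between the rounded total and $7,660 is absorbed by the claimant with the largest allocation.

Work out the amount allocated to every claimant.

Days total 741; profit-interest units total 63.
Combined weights (75% days + 25% profit-interest units): Ferraro 0.2901; Nwosu 0.1283; Halvorsen 0.2818; Vance 0.2997.
Raw shares: Ferraro 2,222.41; Nwosu 983.16; Halvorsen 2,158.54; Vance 2,295.88.
Rounded to nearest $10: Ferraro $2,220; Nwosu $980; Halvorsen $2,160; Vance $2,300. Sum = $7,660.
Sum already equals the total — no adjustment.

Ferraro: $2,220 · Nwosu: $980 · Halvorsen: $2,160 · Vance: $2,300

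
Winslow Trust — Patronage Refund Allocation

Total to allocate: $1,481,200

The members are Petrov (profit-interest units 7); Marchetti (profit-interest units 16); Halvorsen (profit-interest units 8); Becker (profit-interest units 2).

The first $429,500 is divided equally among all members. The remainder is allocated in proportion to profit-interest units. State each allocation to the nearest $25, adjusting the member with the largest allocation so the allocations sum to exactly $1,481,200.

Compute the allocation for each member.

Petrov: $330,475 · Marchetti: $617,275 · Halvorsen: $362,325 · Becker: $171,125

First tranche $429,500 split equally: $107,375 each.
Remainder $1,051,700 by profit-interest units (total 33): Petrov 223,087.88 → $223,100; Marchetti 509,915.15 → $509,925; Halvorsen 254,957.58 → $254,950; Becker 63,739.39 → $63,750.
Rounding difference −$25 on remainder applied to Marchetti.
Totals: Petrov $107,375 + $223,100 = $330,475; Marchetti $107,375 + $509,900 = $617,275; Halvorsen $107,375 + $254,950 = $362,325; Becker $107,375 + $63,750 = $171,125.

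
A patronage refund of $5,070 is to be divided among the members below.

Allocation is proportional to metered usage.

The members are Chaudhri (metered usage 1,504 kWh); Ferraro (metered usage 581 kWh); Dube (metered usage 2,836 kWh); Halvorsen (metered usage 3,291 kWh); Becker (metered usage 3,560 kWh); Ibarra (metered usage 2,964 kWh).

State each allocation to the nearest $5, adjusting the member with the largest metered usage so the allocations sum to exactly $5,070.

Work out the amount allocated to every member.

Chaudhri: $515 | Ferraro: $200 | Dube: $975 | Halvorsen: $1,130 | Becker: $1,230 | Ibarra: $1,020

Metered usage total: 14,736.
Raw shares: Chaudhri 1,504/14,736 × $5,070 = 517.46; Ferraro 581/14,736 × $5,070 = 199.90; Dube 2,836/14,736 × $5,070 = 975.74; Halvorsen 3,291/14,736 × $5,070 = 1,132.29; Becker 3,560/14,736 × $5,070 = 1,224.84; Ibarra 2,964/14,736 × $5,070 = 1,019.78.
After rounding ($5): Chaudhri $515; Ferraro $200; Dube $975; Halvorsen $1,130; Becker $1,225; Ibarra $1,020. Sum = $5,065.
Difference $5,070 − $5,065 = +$5 applied to largest metered usage (Becker): Becker becomes $1,230.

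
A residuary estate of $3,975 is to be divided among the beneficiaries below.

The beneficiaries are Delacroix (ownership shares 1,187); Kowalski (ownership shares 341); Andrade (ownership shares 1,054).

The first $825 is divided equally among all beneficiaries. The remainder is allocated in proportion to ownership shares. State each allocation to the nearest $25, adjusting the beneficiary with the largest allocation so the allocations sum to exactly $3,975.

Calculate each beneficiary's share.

First tranche $825 split equally: $275 each.
Remainder $3,150 by ownership shares (total 2,582): Delacroix 1,448.12 → $1,450; Kowalski 416.01 → $425; Andrade 1,285.86 → $1,275.
Totals: Delacroix $275 + $1,450 = $1,725; Kowalski $275 + $425 = $700; Andrade $275 + $1,275 = $1,550.

Delacroix: $1,725 | Kowalski: $700 | Andrade: $1,550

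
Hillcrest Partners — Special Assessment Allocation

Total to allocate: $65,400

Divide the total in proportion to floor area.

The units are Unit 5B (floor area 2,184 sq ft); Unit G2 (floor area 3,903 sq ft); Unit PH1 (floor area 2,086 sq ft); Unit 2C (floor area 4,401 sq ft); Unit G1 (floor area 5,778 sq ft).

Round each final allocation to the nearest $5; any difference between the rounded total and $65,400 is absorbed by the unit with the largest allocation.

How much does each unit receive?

Sum of floor area: 18,352.
Proportional shares: Unit 5B 2,184/18,352 × $65,400 = 7,783.00; Unit G2 3,903/18,352 × $65,400 = 13,908.90; Unit PH1 2,086/18,352 × $65,400 = 7,433.76; Unit 2C 4,401/18,352 × $65,400 = 15,683.60; Unit G1 5,778/18,352 × $65,400 = 20,590.74.
Rounded to nearest $5: Unit 5B $7,785; Unit G2 $13,910; Unit PH1 $7,435; Unit 2C $15,685; Unit G1 $20,590. Sum = $65,405.
Difference $65,400 − $65,405 = −$5 applied to largest allocation (Unit G1): Unit G1 becomes $20,585.

Unit 5B: $7,785 · Unit G2: $13,910 · Unit PH1: $7,435 · Unit 2C: $15,685 · Unit G1: $20,585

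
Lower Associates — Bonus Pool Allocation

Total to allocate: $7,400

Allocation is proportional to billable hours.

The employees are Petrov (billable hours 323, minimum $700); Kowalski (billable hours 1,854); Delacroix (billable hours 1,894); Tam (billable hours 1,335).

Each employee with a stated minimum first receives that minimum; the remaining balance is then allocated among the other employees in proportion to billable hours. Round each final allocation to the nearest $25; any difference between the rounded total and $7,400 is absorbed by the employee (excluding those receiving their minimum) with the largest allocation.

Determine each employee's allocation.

Petrov: $700 | Kowalski: $2,450 | Delacroix: $2,500 | Tam: $1,750

Guaranteed amounts: Petrov $700. Remaining pool $6,700.
Remaining pool split over remaining billable hours 5,083: Kowalski 2,443.79 → $2,450; Delacroix 2,496.52 → $2,500; Tam 1,759.69 → $1,750.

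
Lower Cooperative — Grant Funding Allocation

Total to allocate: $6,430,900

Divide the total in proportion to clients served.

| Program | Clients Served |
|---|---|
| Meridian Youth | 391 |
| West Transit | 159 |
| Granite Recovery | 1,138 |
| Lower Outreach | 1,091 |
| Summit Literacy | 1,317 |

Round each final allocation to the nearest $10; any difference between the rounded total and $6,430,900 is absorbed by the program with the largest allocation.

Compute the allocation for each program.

Sum of clients served: 4,096.
Raw shares: Meridian Youth 391/4,096 × $6,430,900 = 613,887.18; West Transit 159/4,096 × $6,430,900 = 249,636.99; Granite Recovery 1,138/4,096 × $6,430,900 = 1,786,710.01; Lower Outreach 1,091/4,096 × $6,430,900 = 1,712,917.94; Summit Literacy 1,317/4,096 × $6,430,900 = 2,067,747.88.
After rounding ($10): Meridian Youth $613,890; West Transit $249,640; Granite Recovery $1,786,710; Lower Outreach $1,712,920; Summit Literacy $2,067,750. Sum = $6,430,910.
Difference $6,430,900 − $6,430,910 = −$10 applied to largest allocation (Summit Literacy): Summit Literacy becomes $2,067,740.

Meridian Youth: $613,890; West Transit: $249,640; Granite Recovery: $1,786,710; Lower Outreach: $1,712,920; Summit Literacy: $2,067,740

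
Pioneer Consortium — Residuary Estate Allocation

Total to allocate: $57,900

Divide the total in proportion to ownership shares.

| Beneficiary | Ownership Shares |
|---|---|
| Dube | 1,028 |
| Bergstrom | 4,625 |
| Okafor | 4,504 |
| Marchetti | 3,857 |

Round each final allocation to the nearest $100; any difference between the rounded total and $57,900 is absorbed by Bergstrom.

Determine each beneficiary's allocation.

Sum of ownership shares: 14,014.
Pro-rata amounts: Dube 1,028/14,014 × $57,900 = 4,247.27; Bergstrom 4,625/14,014 × $57,900 = 19,108.57; Okafor 4,504/14,014 × $57,900 = 18,608.65; Marchetti 3,857/14,014 × $57,900 = 15,935.51.
After rounding ($100): Dube $4,200; Bergstrom $19,100; Okafor $18,600; Marchetti $15,900. Sum = $57,800.
Difference $57,900 − $57,800 = +$100 applied to Bergstrom: Bergstrom becomes $19,200.

Dube: $4,200 · Bergstrom: $19,200 · Okafor: $18,600 · Marchetti: $15,900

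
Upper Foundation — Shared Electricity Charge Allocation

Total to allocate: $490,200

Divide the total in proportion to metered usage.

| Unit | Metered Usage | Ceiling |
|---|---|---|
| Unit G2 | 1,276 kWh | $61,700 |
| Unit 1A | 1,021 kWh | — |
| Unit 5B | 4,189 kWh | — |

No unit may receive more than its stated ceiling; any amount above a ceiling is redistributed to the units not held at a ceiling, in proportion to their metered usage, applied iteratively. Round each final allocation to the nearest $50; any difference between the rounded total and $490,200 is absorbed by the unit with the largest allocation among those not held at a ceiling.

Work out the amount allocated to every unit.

Unit G2: $61,700 | Unit 1A: $83,950 | Unit 5B: $344,550

Metered usage total: 6,486.
Unconstrained shares: Unit G2 96,437.74; Unit 1A 77,165.31; Unit 5B 316,596.95.
Capped: Unit G2 ($61,700); balance $428,500 reallocated over remaining metered usage 5,210.
Redistributed shares: Unit 1A 83,972.84 → $83,950; Unit 5B 344,527.16 → $344,550.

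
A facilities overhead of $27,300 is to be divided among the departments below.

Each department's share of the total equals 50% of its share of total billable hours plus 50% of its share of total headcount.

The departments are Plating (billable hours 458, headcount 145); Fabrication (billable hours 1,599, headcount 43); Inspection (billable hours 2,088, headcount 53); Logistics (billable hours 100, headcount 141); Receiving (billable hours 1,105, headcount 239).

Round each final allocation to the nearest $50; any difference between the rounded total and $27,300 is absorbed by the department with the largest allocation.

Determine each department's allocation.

Totals — billable hours 5,350, headcount 621.
Blended shares (50% billable hours + 50% headcount): Plating 0.1596; Fabrication 0.1841; Inspection 0.2378; Logistics 0.1229; Receiving 0.2957.
Pro-rata amounts: Plating 4,355.74; Fabrication 5,024.86; Inspection 6,492.30; Logistics 3,354.42; Receiving 8,072.68.
At nearest $50: Plating $4,350; Fabrication $5,000; Inspection $6,500; Logistics $3,350; Receiving $8,050. Sum = $27,250.
Difference $27,300 − $27,250 = +$50 applied to largest allocation (Receiving): Receiving becomes $8,100.

Plating: $4,350 | Fabrication: $5,000 | Inspection: $6,500 | Logistics: $3,350 | Receiving: $8,100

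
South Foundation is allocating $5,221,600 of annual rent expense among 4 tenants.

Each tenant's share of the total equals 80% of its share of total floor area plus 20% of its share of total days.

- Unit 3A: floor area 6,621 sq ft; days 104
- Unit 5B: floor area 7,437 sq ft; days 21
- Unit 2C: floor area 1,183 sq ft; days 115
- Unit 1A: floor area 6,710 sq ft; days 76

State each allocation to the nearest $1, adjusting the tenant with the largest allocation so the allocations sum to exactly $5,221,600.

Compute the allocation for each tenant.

Totals — floor area 21,951, days 316.
Composite weights (80% floor area + 20% days): Unit 3A 0.3071; Unit 5B 0.2843; Unit 2C 0.1159; Unit 1A 0.2926.
Proportional shares: Unit 3A 1,603,677.97; Unit 5B 1,484,663.71; Unit 2C 605,178.32; Unit 1A 1,528,080.01.
Rounded to nearest $1: Unit 3A $1,603,678; Unit 5B $1,484,664; Unit 2C $605,178; Unit 1A $1,528,080. Sum = $5,221,600.
Sum already equals the total — no adjustment.

Unit 3A: $1,603,678; Unit 5B: $1,484,664; Unit 2C: $605,178; Unit 1A: $1,528,080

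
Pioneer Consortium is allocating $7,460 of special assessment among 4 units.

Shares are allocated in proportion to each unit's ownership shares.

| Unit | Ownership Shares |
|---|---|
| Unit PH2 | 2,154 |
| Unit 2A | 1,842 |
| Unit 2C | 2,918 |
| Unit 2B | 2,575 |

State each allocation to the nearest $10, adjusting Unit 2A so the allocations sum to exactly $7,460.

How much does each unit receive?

Unit PH2: $1,690 · Unit 2A: $1,460 · Unit 2C: $2,290 · Unit 2B: $2,020

Total ownership shares = 9,489.
Proportional shares: Unit PH2 2,154/9,489 × $7,460 = 1,693.42; Unit 2A 1,842/9,489 × $7,460 = 1,448.13; Unit 2C 2,918/9,489 × $7,460 = 2,294.05; Unit 2B 2,575/9,489 × $7,460 = 2,024.40.
At nearest $10: Unit PH2 $1,690; Unit 2A $1,450; Unit 2C $2,290; Unit 2B $2,020. Sum = $7,450.
Difference $7,460 − $7,450 = +$10 applied to Unit 2A: Unit 2A becomes $1,460.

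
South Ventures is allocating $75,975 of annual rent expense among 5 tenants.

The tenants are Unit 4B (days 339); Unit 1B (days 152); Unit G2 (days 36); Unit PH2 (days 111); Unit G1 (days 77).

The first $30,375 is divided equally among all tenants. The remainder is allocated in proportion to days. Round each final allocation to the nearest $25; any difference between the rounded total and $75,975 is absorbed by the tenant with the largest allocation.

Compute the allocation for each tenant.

$30,375 shared equally gives $6,075 per tenant.
Remainder $45,600 by days (total 715): Unit 4B 21,620.14 → $21,625; Unit 1B 9,693.99 → $9,700; Unit G2 2,295.94 → $2,300; Unit PH2 7,079.16 → $7,075; Unit G1 4,910.77 → $4,900.
Totals: Unit 4B $6,075 + $21,625 = $27,700; Unit 1B $6,075 + $9,700 = $15,775; Unit G2 $6,075 + $2,300 = $8,375; Unit PH2 $6,075 + $7,075 = $13,150; Unit G1 $6,075 + $4,900 = $10,975.

Unit 4B: $27,700 | Unit 1B: $15,775 | Unit G2: $8,375 | Unit PH2: $13,150 | Unit G1: $10,975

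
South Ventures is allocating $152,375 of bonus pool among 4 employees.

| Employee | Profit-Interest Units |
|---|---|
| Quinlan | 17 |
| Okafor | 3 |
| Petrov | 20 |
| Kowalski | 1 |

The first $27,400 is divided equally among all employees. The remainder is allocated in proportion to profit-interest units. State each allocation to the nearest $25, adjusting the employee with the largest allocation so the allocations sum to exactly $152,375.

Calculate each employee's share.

First tranche $27,400 split equally: $6,850 each.
Remainder $124,975 by profit-interest units (total 41): Quinlan 51,818.90 → $51,825; Okafor 9,144.51 → $9,150; Petrov 60,963.41 → $60,975; Kowalski 3,048.17 → $3,050.
Rounding difference −$25 on remainder applied to Petrov.
Totals: Quinlan $6,850 + $51,825 = $58,675; Okafor $6,850 + $9,150 = $16,000; Petrov $6,850 + $60,950 = $67,800; Kowalski $6,850 + $3,050 = $9,900.

Quinlan: $58,675 | Okafor: $16,000 | Petrov: $67,800 | Kowalski: $9,900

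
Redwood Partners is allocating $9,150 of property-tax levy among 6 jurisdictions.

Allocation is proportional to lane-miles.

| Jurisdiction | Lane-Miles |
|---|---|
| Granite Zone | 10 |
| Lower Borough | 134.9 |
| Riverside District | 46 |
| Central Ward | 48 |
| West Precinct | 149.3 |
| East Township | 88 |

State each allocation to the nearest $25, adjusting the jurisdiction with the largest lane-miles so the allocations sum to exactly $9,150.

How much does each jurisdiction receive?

Granite Zone: $200 | Lower Borough: $2,600 | Riverside District: $875 | Central Ward: $925 | West Precinct: $2,850 | East Township: $1,700

Combined lane-miles = 10 + 134.9 + 46 + 48 + 149.3 + 88 = 476.2.
Unrounded shares: Granite Zone 192.15; Lower Borough 2,592.05; Riverside District 883.87; Central Ward 922.30; West Precinct 2,868.74; East Township 1,690.89.
Rounded to nearest $25: Granite Zone $200; Lower Borough $2,600; Riverside District $875; Central Ward $925; West Precinct $2,875; East Township $1,700. Sum = $9,175.
Difference $9,150 − $9,175 = −$25 applied to largest lane-miles (West Precinct): West Precinct becomes $2,850.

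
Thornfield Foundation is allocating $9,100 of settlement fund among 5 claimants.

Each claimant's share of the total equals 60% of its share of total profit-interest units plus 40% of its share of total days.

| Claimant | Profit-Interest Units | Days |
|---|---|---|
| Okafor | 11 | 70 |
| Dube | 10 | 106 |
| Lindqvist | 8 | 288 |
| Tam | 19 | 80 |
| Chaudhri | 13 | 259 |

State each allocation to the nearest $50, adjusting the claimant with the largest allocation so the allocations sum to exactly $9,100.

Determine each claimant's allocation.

Totals — profit-interest units 61, days 803.
Composite weights (60% profit-interest units + 40% days): Okafor 0.1431; Dube 0.1512; Lindqvist 0.2222; Tam 0.2267; Chaudhri 0.2569.
Raw shares: Okafor 1,301.90; Dube 1,375.58; Lindqvist 2,021.57; Tam 2,063.30; Chaudhri 2,337.65.
At nearest $50: Okafor $1,300; Dube $1,400; Lindqvist $2,000; Tam $2,050; Chaudhri $2,350. Sum = $9,100.
Rounded total matches; no reconciliation needed.

Okafor: $1,300 · Dube: $1,400 · Lindqvist: $2,000 · Tam: $2,050 · Chaudhri: $2,350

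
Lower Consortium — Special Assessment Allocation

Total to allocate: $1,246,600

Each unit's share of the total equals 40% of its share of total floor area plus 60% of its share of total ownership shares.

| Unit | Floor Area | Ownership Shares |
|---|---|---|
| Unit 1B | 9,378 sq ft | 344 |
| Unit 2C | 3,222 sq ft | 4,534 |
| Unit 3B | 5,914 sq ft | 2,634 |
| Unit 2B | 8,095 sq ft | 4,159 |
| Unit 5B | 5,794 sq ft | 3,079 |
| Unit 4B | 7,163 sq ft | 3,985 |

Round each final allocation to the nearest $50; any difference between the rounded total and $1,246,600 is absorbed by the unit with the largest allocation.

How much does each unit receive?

Floor area total 39,566; ownership shares total 18,735.
Blended shares (40% floor area + 60% ownership shares): Unit 1B 0.1058; Unit 2C 0.1778; Unit 3B 0.1441; Unit 2B 0.2150; Unit 5B 0.1572; Unit 4B 0.2000.
Unrounded shares: Unit 1B 131,922.05; Unit 2C 221,617.54; Unit 3B 179,690.15; Unit 2B 268,059.51; Unit 5B 195,943.62; Unit 4B 249,367.13.
Rounded to nearest $50: Unit 1B $131,900; Unit 2C $221,600; Unit 3B $179,700; Unit 2B $268,050; Unit 5B $195,950; Unit 4B $249,350. Sum = $1,246,550.
Difference $1,246,600 − $1,246,550 = +$50 applied to largest allocation (Unit 2B): Unit 2B becomes $268,100.

Unit 1B: $131,900 · Unit 2C: $221,600 · Unit 3B: $179,700 · Unit 2B: $268,100 · Unit 5B: $195,950 · Unit 4B: $249,350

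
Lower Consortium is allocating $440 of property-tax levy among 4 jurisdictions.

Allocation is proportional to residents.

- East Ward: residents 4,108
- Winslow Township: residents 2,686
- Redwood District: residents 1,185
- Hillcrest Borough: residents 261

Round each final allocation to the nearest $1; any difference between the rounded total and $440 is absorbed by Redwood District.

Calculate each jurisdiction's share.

Residents total: 8,240.
Proportional shares: East Ward 4,108/8,240 × $440 = 219.36; Winslow Township 2,686/8,240 × $440 = 143.43; Redwood District 1,185/8,240 × $440 = 63.28; Hillcrest Borough 261/8,240 × $440 = 13.94.
After rounding ($1): East Ward $219; Winslow Township $143; Redwood District $63; Hillcrest Borough $14. Sum = $439.
Difference $440 − $439 = +$1 applied to Redwood District: Redwood District becomes $64.

East Ward: $219 | Winslow Township: $143 | Redwood District: $64 | Hillcrest Borough: $14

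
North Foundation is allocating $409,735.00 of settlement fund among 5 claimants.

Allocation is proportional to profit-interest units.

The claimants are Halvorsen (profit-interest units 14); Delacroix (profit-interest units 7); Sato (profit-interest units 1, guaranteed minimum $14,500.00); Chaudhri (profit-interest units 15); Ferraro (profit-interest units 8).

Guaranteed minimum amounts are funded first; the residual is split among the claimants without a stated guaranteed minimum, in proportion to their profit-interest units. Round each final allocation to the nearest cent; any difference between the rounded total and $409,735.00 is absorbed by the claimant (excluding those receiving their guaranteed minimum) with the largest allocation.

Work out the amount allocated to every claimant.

Fund the minimums — Sato $14,500.00. Balance $395,235.00.
Balance split over remaining profit-interest units 44: Halvorsen 125,756.5909 → $125,756.59; Delacroix 62,878.2955 → $62,878.30; Chaudhri 134,739.2045 → $134,739.20; Ferraro 71,860.9091 → $71,860.91.

Halvorsen: $125,756.59 · Delacroix: $62,878.30 · Sato: $14,500.00 · Chaudhri: $134,739.20 · Ferraro: $71,860.91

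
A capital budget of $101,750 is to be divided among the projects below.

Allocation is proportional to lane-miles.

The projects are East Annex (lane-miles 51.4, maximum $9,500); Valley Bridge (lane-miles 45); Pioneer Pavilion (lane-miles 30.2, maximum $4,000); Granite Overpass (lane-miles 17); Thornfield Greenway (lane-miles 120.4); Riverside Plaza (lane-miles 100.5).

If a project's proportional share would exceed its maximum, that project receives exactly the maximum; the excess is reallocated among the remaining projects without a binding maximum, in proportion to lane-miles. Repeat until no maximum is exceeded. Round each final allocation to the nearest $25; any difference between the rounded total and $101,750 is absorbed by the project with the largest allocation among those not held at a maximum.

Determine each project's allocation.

Lane-miles total: 364.5.
Proportional shares (ignoring caps): East Annex 14,348.29; Valley Bridge 12,561.73; Pioneer Pavilion 8,430.32; Granite Overpass 4,745.54; Thornfield Greenway 33,609.60; Riverside Plaza 28,054.53.
Held at cap: East Annex ($9,500), Pioneer Pavilion ($4,000); balance $88,250 reallocated over remaining lane-miles 282.9.
Shares after redistribution: Valley Bridge 14,037.65 → $14,050; Granite Overpass 5,303.11 → $5,300; Thornfield Greenway 37,558.50 → $37,550; Riverside Plaza 31,350.74 → $31,350.

East Annex: $9,500 | Valley Bridge: $14,050 | Pioneer Pavilion: $4,000 | Granite Overpass: $5,300 | Thornfield Greenway: $37,550 | Riverside Plaza: $31,350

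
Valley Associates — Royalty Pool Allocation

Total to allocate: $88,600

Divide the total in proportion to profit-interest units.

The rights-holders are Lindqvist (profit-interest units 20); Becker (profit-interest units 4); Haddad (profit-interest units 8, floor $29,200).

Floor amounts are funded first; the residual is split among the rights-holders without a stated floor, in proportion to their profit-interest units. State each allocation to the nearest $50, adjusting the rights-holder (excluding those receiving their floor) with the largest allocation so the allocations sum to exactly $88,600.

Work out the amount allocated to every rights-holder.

Minimums first: Haddad $29,200. Residual $59,400.
Residual split over remaining profit-interest units 24: Lindqvist 49,500.00 → $49,500; Becker 9,900.00 → $9,900.

Lindqvist: $49,500; Becker: $9,900; Haddad: $29,200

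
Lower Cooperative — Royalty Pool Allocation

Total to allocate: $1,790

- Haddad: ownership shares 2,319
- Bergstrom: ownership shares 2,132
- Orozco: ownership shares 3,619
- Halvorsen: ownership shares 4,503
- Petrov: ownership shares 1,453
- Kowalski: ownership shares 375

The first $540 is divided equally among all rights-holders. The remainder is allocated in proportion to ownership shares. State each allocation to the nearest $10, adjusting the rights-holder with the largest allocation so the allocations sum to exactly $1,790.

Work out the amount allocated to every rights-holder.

Haddad: $290 | Bergstrom: $280 | Orozco: $400 | Halvorsen: $480 | Petrov: $220 | Kowalski: $120

First tranche $540 split equally: $90 each.
Remainder $1,250 by ownership shares (total 14,401): Haddad 201.29 → $200; Bergstrom 185.06 → $190; Orozco 314.13 → $310; Halvorsen 390.86 → $390; Petrov 126.12 → $130; Kowalski 32.55 → $30.
Totals: Haddad $90 + $200 = $290; Bergstrom $90 + $190 = $280; Orozco $90 + $310 = $400; Halvorsen $90 + $390 = $480; Petrov $90 + $130 = $220; Kowalski $90 + $30 = $120.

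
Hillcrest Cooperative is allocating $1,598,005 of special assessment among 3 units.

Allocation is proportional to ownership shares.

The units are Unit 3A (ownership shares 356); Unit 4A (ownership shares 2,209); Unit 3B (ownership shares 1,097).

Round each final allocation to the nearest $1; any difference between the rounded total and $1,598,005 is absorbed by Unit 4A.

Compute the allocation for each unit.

Total ownership shares = 3,662.
Proportional shares: Unit 3A 356/3,662 × $1,598,005 = 155,349.48; Unit 4A 2,209/3,662 × $1,598,005 = 963,952.22; Unit 3B 1,097/3,662 × $1,598,005 = 478,703.30.
After rounding ($1): Unit 3A $155,349; Unit 4A $963,952; Unit 3B $478,703. Sum = $1,598,004.
Difference $1,598,005 − $1,598,004 = +$1 applied to Unit 4A: Unit 4A becomes $963,953.

Unit 3A: $155,349; Unit 4A: $963,953; Unit 3B: $478,703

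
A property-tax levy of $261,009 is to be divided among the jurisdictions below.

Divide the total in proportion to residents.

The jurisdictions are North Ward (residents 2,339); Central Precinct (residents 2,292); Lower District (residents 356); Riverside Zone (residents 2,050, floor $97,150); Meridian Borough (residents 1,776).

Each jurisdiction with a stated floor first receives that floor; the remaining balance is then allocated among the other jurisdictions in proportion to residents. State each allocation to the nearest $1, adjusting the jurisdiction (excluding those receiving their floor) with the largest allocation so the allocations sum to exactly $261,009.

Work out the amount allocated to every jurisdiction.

Minimums first: Riverside Zone $97,150. Remaining pool $163,859.
Remaining pool split over remaining residents 6,763: North Ward 56,671.03 → $56,671; Central Precinct 55,532.28 → $55,532; Lower District 8,625.43 → $8,625; Meridian Borough 43,030.25 → $43,030.
Rounding difference +$1 applied to North Ward → $56,672.

North Ward: $56,672 · Central Precinct: $55,532 · Lower District: $8,625 · Riverside Zone: $97,150 · Meridian Borough: $43,030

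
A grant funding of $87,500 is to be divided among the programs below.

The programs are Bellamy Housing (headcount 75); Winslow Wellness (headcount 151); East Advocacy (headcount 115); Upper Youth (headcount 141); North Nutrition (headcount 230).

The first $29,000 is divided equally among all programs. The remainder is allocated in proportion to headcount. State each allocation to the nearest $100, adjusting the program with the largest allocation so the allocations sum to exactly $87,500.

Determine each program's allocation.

Bellamy Housing: $12,000 · Winslow Wellness: $18,200 · East Advocacy: $15,200 · Upper Youth: $17,400 · North Nutrition: $24,700

Equal tier: $29,000 ÷ 5 = $5,800 apiece.
Remainder $58,500 by headcount (total 712): Bellamy Housing 6,162.22 → $6,200; Winslow Wellness 12,406.60 → $12,400; East Advocacy 9,448.74 → $9,400; Upper Youth 11,584.97 → $11,600; North Nutrition 18,897.47 → $18,900.
Totals: Bellamy Housing $5,800 + $6,200 = $12,000; Winslow Wellness $5,800 + $12,400 = $18,200; East Advocacy $5,800 + $9,400 = $15,200; Upper Youth $5,800 + $11,600 = $17,400; North Nutrition $5,800 + $18,900 = $24,700.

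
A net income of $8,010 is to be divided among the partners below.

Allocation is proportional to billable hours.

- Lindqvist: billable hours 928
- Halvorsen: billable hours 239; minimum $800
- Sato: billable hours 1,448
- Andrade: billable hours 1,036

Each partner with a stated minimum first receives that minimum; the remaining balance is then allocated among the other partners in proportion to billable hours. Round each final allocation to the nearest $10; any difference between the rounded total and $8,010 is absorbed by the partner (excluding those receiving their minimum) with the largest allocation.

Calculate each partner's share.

Lindqvist: $1,960 · Halvorsen: $800 · Sato: $3,060 · Andrade: $2,190

Guaranteed amounts: Halvorsen $800. Remaining pool $7,210.
Remaining pool split over remaining billable hours 3,412: Lindqvist 1,960.98 → $1,960; Sato 3,059.81 → $3,060; Andrade 2,189.20 → $2,190.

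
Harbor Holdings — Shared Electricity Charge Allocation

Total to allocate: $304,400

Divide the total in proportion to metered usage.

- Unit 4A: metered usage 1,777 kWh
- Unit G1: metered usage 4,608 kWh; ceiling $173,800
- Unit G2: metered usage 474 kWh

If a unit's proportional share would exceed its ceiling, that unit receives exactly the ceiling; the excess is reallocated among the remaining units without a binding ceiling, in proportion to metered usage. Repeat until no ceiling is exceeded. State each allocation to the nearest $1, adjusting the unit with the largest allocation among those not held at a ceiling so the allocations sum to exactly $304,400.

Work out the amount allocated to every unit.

Sum of metered usage: 6,859.
Unconstrained shares: Unit 4A 78,862.63; Unit G1 204,501.41; Unit G2 21,035.95.
Capped: Unit G1 ($173,800); residual $130,600 reallocated over remaining metered usage 2,251.
Remaining shares: Unit 4A 103,099.16 → $103,099; Unit G2 27,500.84 → $27,501.

Unit 4A: $103,099 · Unit G1: $173,800 · Unit G2: $27,501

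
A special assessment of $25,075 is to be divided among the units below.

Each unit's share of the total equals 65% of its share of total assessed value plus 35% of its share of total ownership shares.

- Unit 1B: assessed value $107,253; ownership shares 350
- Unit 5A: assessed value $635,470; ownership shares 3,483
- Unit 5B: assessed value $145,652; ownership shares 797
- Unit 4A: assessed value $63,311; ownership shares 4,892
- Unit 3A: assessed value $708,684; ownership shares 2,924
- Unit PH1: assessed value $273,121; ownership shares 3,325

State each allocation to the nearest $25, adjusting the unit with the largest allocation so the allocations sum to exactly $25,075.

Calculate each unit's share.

Assessed value total 1,933,491; ownership shares total 15,771.
Blended shares (65% assessed value + 35% ownership shares): Unit 1B 0.0438; Unit 5A 0.2909; Unit 5B 0.0667; Unit 4A 0.1299; Unit 3A 0.3031; Unit PH1 0.1656.
Pro-rata amounts: Unit 1B 1,098.88; Unit 5A 7,295.04; Unit 5B 1,671.32; Unit 4A 3,255.99; Unit 3A 7,601.14; Unit PH1 4,152.63.
After rounding ($25): Unit 1B $1,100; Unit 5A $7,300; Unit 5B $1,675; Unit 4A $3,250; Unit 3A $7,600; Unit PH1 $4,150. Sum = $25,075.
No rounding difference to absorb.

Unit 1B: $1,100; Unit 5A: $7,300; Unit 5B: $1,675; Unit 4A: $3,250; Unit 3A: $7,600; Unit PH1: $4,150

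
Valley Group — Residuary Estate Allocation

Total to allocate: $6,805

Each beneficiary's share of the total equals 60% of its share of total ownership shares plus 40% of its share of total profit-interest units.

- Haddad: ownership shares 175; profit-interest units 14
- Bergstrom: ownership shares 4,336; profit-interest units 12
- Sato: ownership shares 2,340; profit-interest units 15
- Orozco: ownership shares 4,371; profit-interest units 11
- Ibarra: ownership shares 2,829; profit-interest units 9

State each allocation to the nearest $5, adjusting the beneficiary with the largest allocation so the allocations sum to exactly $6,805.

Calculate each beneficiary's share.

Totals — ownership shares 14,051, profit-interest units 61.
Composite weights (60% ownership shares + 40% profit-interest units): Haddad 0.0993; Bergstrom 0.2638; Sato 0.1983; Orozco 0.2588; Ibarra 0.1798.
Proportional shares: Haddad 675.57; Bergstrom 1,795.45; Sato 1,349.31; Orozco 1,761.00; Ibarra 1,223.67.
After rounding ($5): Haddad $675; Bergstrom $1,795; Sato $1,350; Orozco $1,760; Ibarra $1,225. Sum = $6,805.
Rounded total matches; no reconciliation needed.

Haddad: $675; Bergstrom: $1,795; Sato: $1,350; Orozco: $1,760; Ibarra: $1,225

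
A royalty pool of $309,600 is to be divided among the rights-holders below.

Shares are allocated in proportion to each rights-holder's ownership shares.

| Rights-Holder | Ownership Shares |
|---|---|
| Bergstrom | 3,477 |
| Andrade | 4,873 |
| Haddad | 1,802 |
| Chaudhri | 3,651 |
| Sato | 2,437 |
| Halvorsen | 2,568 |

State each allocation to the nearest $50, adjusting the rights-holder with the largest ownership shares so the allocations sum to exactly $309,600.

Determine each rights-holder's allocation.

Combined ownership shares = 18,808.
Raw shares: Bergstrom 3,477/18,808 × $309,600 = 57,235.18; Andrade 4,873/18,808 × $309,600 = 80,214.84; Haddad 1,802/18,808 × $309,600 = 29,662.87; Chaudhri 3,651/18,808 × $309,600 = 60,099.40; Sato 2,437/18,808 × $309,600 = 40,115.65; Halvorsen 2,568/18,808 × $309,600 = 42,272.05.
Rounded to nearest $50: Bergstrom $57,250; Andrade $80,200; Haddad $29,650; Chaudhri $60,100; Sato $40,100; Halvorsen $42,250. Sum = $309,550.
Difference $309,600 − $309,550 = +$50 applied to largest ownership shares (Andrade): Andrade becomes $80,250.

Bergstrom: $57,250 | Andrade: $80,250 | Haddad: $29,650 | Chaudhri: $60,100 | Sato: $40,100 | Halvorsen: $42,250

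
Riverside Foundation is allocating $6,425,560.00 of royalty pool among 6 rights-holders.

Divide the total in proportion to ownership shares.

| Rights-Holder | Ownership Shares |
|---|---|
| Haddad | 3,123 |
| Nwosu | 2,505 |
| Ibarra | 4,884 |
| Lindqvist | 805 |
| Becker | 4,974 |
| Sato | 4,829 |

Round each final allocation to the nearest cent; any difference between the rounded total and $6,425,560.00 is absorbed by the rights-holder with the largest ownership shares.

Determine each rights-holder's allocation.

Haddad: $950,143.18 · Nwosu: $762,122.53 · Ibarra: $1,485,910.75 · Lindqvist: $244,913.63 · Becker: $1,513,292.39 · Sato: $1,469,177.52

Sum of ownership shares: 3,123 + 2,505 + 4,884 + 805 + 4,974 + 4,829 = 21,120.
Pro-rata amounts: Haddad 950,143.1761; Nwosu 762,122.5284; Ibarra 1,485,910.7500; Lindqvist 244,913.6269; Becker 1,513,292.3977; Sato 1,469,177.5208.
Rounded to nearest cent: Haddad $950,143.18; Nwosu $762,122.53; Ibarra $1,485,910.75; Lindqvist $244,913.63; Becker $1,513,292.40; Sato $1,469,177.52. Sum = $6,425,560.01.
Difference $6,425,560.00 − $6,425,560.01 = −$0.01 applied to largest ownership shares (Becker): Becker becomes $1,513,292.39.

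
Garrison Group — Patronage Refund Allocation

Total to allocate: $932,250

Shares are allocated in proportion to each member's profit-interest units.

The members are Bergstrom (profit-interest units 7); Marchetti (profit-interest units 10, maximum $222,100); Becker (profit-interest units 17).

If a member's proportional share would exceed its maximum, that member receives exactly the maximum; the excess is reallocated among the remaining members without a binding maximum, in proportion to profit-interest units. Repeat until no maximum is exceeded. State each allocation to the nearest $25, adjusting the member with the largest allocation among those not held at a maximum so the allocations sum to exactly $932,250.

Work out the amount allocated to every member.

Bergstrom: $207,125; Marchetti: $222,100; Becker: $503,025

Sum of profit-interest units: 34.
Unconstrained shares: Bergstrom 191,933.82; Marchetti 274,191.18; Becker 466,125.00.
Capped: Marchetti ($222,100); remaining pool $710,150 reallocated over remaining profit-interest units 24.
Remaining shares: Bergstrom 207,127.08 → $207,125; Becker 503,022.92 → $503,025.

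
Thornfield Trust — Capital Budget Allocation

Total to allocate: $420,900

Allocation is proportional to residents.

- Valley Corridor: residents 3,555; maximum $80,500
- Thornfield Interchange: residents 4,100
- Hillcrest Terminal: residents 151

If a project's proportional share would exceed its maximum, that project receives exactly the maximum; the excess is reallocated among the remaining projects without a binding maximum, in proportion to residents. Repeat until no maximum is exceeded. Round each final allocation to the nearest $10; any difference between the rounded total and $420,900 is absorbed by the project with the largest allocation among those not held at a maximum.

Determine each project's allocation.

Residents total: 7,806.
Proportional shares (ignoring caps): Valley Corridor 191,685.82; Thornfield Interchange 221,072.25; Hillcrest Terminal 8,141.93.
Cap binds for Valley Corridor ($80,500); remaining pool $340,400 reallocated over remaining residents 4,251.
Remaining shares: Thornfield Interchange 328,308.63 → $328,310; Hillcrest Terminal 12,091.37 → $12,090.

Valley Corridor: $80,500; Thornfield Interchange: $328,310; Hillcrest Terminal: $12,090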